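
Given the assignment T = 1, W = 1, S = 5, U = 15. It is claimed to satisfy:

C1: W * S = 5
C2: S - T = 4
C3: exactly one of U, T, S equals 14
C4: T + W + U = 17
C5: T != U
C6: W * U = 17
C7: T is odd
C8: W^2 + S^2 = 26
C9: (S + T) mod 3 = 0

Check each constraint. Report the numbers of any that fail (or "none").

C1: W * S = 1 * 5 = 5 — satisfied.
C2: S - T = 5 - 1 = 4 — satisfied.
C3: U=15, T=1, S=5; 0 of them equal 14, not exactly one — violated.
C4: T + W + U = 1 + 1 + 15 = 17 — satisfied.
C5: T = 1, U = 15; distinct — satisfied.
C6: W * U = 1 * 15 = 15, not 17 — violated.
C7: T = 1 is odd — satisfied.
C8: W^2 + S^2 = 1^2 + 5^2 = 1 + 25 = 26 — satisfied.
C9: S + T = 6; 6 mod 3 = 0 — satisfied.

Constraints 3 and 6 do not hold.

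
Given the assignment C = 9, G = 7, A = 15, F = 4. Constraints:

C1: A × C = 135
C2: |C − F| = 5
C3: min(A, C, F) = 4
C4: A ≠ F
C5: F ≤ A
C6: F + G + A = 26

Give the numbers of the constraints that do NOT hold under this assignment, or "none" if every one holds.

C1: A × C = 15 × 9 = 135 — OK.
C2: |9 − 4| = 5 — OK.
C3: min(15, 9, 4) = 4 — OK.
C4: A = 15, F = 4; distinct — OK.
C5: F = 4, A = 15; 4 ≤ 15 — OK.
C6: F + G + A = 4 + 7 + 15 = 26 — OK.

All constraints are satisfied.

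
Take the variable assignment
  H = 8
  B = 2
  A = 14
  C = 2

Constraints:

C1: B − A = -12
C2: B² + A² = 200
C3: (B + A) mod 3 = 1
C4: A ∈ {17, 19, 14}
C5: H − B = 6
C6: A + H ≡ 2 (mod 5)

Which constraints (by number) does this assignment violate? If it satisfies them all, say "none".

C1: B − A = 2 − 14 = -12 — holds.
C2: B² + A² = 2² + 14² = 4 + 196 = 200 — holds.
C3: B + A = 16; 16 mod 3 = 1 — holds.
C4: A = 14 is in {17, 19, 14} — holds.
C5: H − B = 8 − 2 = 6 — holds.
C6: A + H = 22; 22 mod 5 = 2 — holds.

All constraints are satisfied.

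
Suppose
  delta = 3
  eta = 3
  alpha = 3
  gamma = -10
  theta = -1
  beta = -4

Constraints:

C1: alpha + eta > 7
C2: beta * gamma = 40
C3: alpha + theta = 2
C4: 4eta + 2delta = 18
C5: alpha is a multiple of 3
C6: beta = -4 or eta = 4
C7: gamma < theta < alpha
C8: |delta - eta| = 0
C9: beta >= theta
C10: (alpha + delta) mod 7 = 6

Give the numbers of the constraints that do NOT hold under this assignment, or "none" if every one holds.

Violated: 1, 9.

C1: alpha + eta = 3 + 3 = 6; 6 ≤ 7, bound 7 not met — violated.
C2: beta * gamma = -4 * (-10) = 40 — OK.
C3: alpha + theta = 3 + (-1) = 2 — OK.
C4: 4eta + 2delta = 4(3) + 2(3) = 18 — OK.
C5: 3 / 3 = 1, so 3 divides 3 — OK.
C6: beta = -4 = -4 (first disjunct) — OK.
C7: values -10 < -1 < 3 — OK.
C8: |3 - 3| = 0 — OK.
C9: beta = -4, theta = -1; -4 < -1 (want ≥) — violated.
C10: alpha + delta = 6; 6 mod 7 = 6 — OK.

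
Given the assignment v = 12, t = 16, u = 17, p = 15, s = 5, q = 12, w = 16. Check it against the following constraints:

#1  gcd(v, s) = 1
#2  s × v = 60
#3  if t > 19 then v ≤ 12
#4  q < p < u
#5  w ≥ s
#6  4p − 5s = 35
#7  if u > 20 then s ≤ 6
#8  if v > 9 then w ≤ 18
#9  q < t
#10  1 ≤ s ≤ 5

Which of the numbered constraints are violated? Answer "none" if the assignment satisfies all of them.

#1 gcd(12, 5) = 1 — holds.
#2 s × v = 5 × 12 = 60 — holds.
#3 t = 16, not > 19; antecedent false, conditional vacuously true — holds.
#4 values 12 < 15 < 17 — holds.
#5 w = 16, s = 5; 16 ≥ 5 — holds.
#6 4p − 5s = 4(15) − 5(5) = 35 — holds.
#7 u = 17, not > 20; antecedent false, conditional vacuously true — holds.
#8 v = 12 > 9, so we need w ≤ 18; w = 16 ≤ 18 — holds.
#9 q = 12, t = 16; 12 < 16 — holds.
#10 s = 5 lies in [1, 5] — holds.

No violations.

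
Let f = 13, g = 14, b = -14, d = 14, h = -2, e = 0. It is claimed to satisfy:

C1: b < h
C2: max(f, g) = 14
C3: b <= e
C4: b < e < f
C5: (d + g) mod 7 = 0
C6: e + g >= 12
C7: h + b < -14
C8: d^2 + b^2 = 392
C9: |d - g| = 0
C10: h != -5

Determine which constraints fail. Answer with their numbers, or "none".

Yes — all constraints hold.

C1: b = -14, h = -2; -14 < -2 — OK.
C2: max(13, 14) = 14 — OK.
C3: b = -14, e = 0; -14 ≤ 0 — OK.
C4: values -14 < 0 < 13 — OK.
C5: d + g = 28; 28 mod 7 = 0 — OK.
C6: e + g = 0 + 14 = 14; 14 ≥ 12 — OK.
C7: h + b = -2 + (-14) = -16; -16 < -14 — OK.
C8: d^2 + b^2 = 14^2 + (-14)^2 = 196 + 196 = 392 — OK.
C9: |14 - 14| = 0 — OK.
C10: h = -2, and -2 ≠ -5 — OK.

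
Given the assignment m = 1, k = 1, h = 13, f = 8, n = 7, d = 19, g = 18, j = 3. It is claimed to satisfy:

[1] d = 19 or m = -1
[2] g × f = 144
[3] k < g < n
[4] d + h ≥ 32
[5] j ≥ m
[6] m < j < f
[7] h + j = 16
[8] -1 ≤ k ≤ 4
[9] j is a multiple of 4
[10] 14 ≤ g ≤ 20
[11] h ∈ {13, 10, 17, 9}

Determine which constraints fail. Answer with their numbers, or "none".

Constraints 3, 9 do not hold.

[1] d = 19 = 19 (first disjunct)  ✓
[2] g × f = 18 × 8 = 144  ✓
[3] values 1, 18, 7; g = 18 is not < n = 7  ✗
[4] d + h = 19 + 13 = 32; 32 ≥ 32  ✓
[5] j = 3, m = 1; 3 ≥ 1  ✓
[6] values 1 < 3 < 8  ✓
[7] h + j = 13 + 3 = 16  ✓
[8] k = 1 lies in [-1, 4]  ✓
[9] 3 = 4×0 + 3, so 4 does not divide 3  ✗
[10] g = 18 lies in [14, 20]  ✓
[11] h = 13 is in {13, 10, 17, 9}  ✓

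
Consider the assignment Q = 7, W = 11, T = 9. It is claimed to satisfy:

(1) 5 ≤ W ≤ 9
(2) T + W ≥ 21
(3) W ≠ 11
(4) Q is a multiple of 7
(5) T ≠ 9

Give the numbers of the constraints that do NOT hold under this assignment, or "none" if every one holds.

Violated: 1, 2, 3, and 5.

(1) W = 11 is outside [5, 9] — violated.
(2) T + W = 9 + 11 = 20; 20 < 21, bound 21 not met — violated.
(3) W = 11, but 11 is required to differ — violated.
(4) 7 / 7 = 1, so 7 divides 7 — OK.
(5) T = 9, but 9 is required to differ — violated.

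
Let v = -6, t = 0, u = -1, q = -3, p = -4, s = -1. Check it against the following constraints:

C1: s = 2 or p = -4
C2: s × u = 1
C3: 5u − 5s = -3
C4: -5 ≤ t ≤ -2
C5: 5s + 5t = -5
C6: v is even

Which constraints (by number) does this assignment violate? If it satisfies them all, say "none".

The assignment fails constraints 3 and 4.

C1: s = -1 ≠ 2, but p = -4 = -4 (second disjunct) — holds.
C2: s × u = -1 × (-1) = 1 — holds.
C3: 5u − 5s = 5(-1) − 5(-1) = 0, not -3 — fails.
C4: t = 0 is outside [-5, -2] — fails.
C5: 5s + 5t = 5(-1) + 5(0) = -5 — holds.
C6: v = -6 is even — holds.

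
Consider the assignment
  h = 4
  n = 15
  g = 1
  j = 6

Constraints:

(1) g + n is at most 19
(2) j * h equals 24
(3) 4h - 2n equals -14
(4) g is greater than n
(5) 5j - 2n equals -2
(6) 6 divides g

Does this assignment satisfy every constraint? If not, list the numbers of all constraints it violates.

(1) g + n = 1 + 15 = 16; 16 ≤ 19 — holds.
(2) j * h = 6 * 4 = 24 — holds.
(3) 4h - 2n = 4(4) - 2(15) = -14 — holds.
(4) g = 1, n = 15; 1 ≤ 15 (want >) — fails.
(5) 5j - 2n = 5(6) - 2(15) = 0, not -2 — fails.
(6) 1 = 6*0 + 1, so 6 does not divide 1 — fails.

Violated: 4, 5, 6.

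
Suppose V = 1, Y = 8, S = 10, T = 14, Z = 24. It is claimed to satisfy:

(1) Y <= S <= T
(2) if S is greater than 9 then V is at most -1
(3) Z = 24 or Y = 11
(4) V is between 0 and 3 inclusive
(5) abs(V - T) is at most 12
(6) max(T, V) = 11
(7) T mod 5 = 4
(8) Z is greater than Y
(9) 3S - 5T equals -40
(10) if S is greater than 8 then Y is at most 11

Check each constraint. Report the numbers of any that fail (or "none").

(1) values 8 <= 10 <= 14 — holds.
(2) S = 10 > 9, so we need V ≤ -1; but V = 1 > -1 — does not hold.
(3) Z = 24 = 24 (first disjunct) — holds.
(4) V = 1 lies in [0, 3] — holds.
(5) abs(1 - 14) = 13; 13 > 12, exceeds bound 12 — does not hold.
(6) max(14, 1) = 14, not 11 — does not hold.
(7) 14 mod 5 = 4 — holds.
(8) Z = 24, Y = 8; 24 > 8 — holds.
(9) 3S - 5T = 3(10) - 5(14) = -40 — holds.
(10) S = 10 > 8, so we need Y ≤ 11; Y = 8 ≤ 11 — holds.

No — constraints 2, 5, and 6 are not satisfied.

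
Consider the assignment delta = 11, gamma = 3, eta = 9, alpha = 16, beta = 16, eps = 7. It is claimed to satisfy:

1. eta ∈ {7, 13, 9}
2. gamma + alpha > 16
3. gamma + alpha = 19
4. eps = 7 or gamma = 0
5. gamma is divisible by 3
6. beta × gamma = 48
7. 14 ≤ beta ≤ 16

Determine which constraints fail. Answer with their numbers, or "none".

1. eta = 9 is in {7, 13, 9} — OK.
2. gamma + alpha = 3 + 16 = 19; 19 > 16 — OK.
3. gamma + alpha = 3 + 16 = 19 — OK.
4. eps = 7 = 7 (first disjunct) — OK.
5. 3 / 3 = 1, so 3 divides 3 — OK.
6. beta × gamma = 16 × 3 = 48 — OK.
7. beta = 16 lies in [14, 16] — OK.

The assignment satisfies every constraint.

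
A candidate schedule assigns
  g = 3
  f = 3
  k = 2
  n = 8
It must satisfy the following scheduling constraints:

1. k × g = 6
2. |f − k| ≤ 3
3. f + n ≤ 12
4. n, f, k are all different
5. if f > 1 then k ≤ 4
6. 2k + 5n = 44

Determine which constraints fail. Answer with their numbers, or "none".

No violations.

1. k × g = 2 × 3 = 6 — satisfied.
2. |3 − 2| = 1; 1 ≤ 3 — satisfied.
3. f + n = 3 + 8 = 11; 11 ≤ 12 — satisfied.
4. values 8, 3, 2 are pairwise distinct — satisfied.
5. f = 3 > 1, so we need k ≤ 4; k = 2 ≤ 4 — satisfied.
6. 2k + 5n = 2(2) + 5(8) = 44 — satisfied.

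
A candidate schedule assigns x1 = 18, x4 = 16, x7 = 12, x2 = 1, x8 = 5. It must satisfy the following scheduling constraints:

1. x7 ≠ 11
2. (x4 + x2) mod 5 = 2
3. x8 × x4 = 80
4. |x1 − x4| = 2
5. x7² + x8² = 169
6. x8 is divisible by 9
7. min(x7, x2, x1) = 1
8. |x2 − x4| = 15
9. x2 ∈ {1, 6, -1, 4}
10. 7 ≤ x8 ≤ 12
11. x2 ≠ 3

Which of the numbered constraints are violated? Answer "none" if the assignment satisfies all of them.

Constraints 6, 10 do not hold.

1. x7 = 12, and 12 ≠ 11 — holds.
2. x4 + x2 = 17; 17 mod 5 = 2 — holds.
3. x8 × x4 = 5 × 16 = 80 — holds.
4. |18 − 16| = 2 — holds.
5. x7² + x8² = 12² + 5² = 144 + 25 = 169 — holds.
6. 5 = 9×0 + 5, so 9 does not divide 5 — fails.
7. min(12, 1, 18) = 1 — holds.
8. |1 − 16| = 15 — holds.
9. x2 = 1 is in {1, 6, -1, 4} — holds.
10. x8 = 5 is outside [7, 12] — fails.
11. x2 = 1, and 1 ≠ 3 — holds.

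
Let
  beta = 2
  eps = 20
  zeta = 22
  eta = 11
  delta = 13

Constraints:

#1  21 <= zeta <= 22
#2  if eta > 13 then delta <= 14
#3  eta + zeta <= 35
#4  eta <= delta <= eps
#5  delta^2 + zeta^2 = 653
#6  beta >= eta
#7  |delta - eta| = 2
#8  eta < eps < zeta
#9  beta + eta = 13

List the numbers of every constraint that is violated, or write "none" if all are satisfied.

Constraint 6 is violated.

#1 zeta = 22 lies in [21, 22] — OK.
#2 eta = 11, not > 13; antecedent false, conditional vacuously true — OK.
#3 eta + zeta = 11 + 22 = 33; 33 ≤ 35 — OK.
#4 values 11 <= 13 <= 20 — OK.
#5 delta^2 + zeta^2 = 13^2 + 22^2 = 169 + 484 = 653 — OK.
#6 beta = 2, eta = 11; 2 < 11 (want ≥) — violated.
#7 |13 - 11| = 2 — OK.
#8 values 11 < 20 < 22 — OK.
#9 beta + eta = 2 + 11 = 13 — OK.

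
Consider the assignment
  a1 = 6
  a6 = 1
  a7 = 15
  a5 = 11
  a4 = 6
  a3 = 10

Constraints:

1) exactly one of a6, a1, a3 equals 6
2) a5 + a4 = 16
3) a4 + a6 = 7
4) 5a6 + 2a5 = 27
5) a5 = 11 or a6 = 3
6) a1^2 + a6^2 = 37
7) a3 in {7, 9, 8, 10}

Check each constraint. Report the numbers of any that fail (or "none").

1) a6=1, a1=6, a3=10; 1 of them equals 6 — OK.
2) a5 + a4 = 11 + 6 = 17, not 16 — violated.
3) a4 + a6 = 6 + 1 = 7 — OK.
4) 5a6 + 2a5 = 5(1) + 2(11) = 27 — OK.
5) a5 = 11 = 11 (first disjunct) — OK.
6) a1^2 + a6^2 = 6^2 + 1^2 = 36 + 1 = 37 — OK.
7) a3 = 10 is in {7, 9, 8, 10} — OK.

Violated: 2.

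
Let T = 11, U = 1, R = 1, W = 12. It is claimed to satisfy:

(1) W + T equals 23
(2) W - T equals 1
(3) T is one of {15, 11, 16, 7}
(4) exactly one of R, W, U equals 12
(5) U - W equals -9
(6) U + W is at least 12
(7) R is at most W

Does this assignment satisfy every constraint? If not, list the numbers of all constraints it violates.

Violated: 5.

(1) W + T = 12 + 11 = 23 — OK.
(2) W - T = 12 - 11 = 1 — OK.
(3) T = 11 is in {15, 11, 16, 7} — OK.
(4) R=1, W=12, U=1; 1 of them equals 12 — OK.
(5) U - W = 1 - 12 = -11, not -9 — violated.
(6) U + W = 1 + 12 = 13; 13 ≥ 12 — OK.
(7) R = 1, W = 12; 1 ≤ 12 — OK.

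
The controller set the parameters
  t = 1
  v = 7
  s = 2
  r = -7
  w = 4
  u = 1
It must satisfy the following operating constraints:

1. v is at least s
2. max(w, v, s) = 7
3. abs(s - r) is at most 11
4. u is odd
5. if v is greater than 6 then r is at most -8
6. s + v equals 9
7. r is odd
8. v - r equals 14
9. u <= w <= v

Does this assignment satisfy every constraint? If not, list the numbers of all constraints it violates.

1. v = 7, s = 2; 7 ≥ 2 — satisfied.
2. max(4, 7, 2) = 7 — satisfied.
3. abs(2 - (-7)) = 9; 9 ≤ 11 — satisfied.
4. u = 1 is odd — satisfied.
5. v = 7 > 6, so we need r ≤ -8; but r = -7 > -8 — violated.
6. s + v = 2 + 7 = 9 — satisfied.
7. r = -7 is odd — satisfied.
8. v - r = 7 - (-7) = 14 — satisfied.
9. values 1 <= 4 <= 7 — satisfied.

Constraint 5 does not hold.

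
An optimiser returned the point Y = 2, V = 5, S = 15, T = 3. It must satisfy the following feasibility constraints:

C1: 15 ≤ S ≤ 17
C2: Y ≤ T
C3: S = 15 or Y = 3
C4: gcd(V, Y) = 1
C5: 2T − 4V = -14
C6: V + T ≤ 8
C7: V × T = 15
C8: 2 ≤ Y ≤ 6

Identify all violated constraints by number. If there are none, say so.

C1: S = 15 lies in [15, 17] — OK.
C2: Y = 2, T = 3; 2 ≤ 3 — OK.
C3: S = 15 = 15 (first disjunct) — OK.
C4: gcd(5, 2) = 1 — OK.
C5: 2T − 4V = 2(3) − 4(5) = -14 — OK.
C6: V + T = 5 + 3 = 8; 8 ≤ 8 — OK.
C7: V × T = 5 × 3 = 15 — OK.
C8: Y = 2 lies in [2, 6] — OK.

Yes — all constraints hold.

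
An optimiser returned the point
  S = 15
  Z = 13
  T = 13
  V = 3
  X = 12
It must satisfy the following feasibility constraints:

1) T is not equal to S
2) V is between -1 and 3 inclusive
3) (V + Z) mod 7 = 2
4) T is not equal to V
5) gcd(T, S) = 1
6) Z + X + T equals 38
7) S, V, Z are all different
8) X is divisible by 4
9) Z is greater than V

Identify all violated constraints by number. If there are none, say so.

1) T = 13, S = 15; distinct  yes
2) V = 3 lies in [-1, 3]  yes
3) V + Z = 16; 16 mod 7 = 2  yes
4) T = 13, V = 3; distinct  yes
5) gcd(13, 15) = 1  yes
6) Z + X + T = 13 + 12 + 13 = 38  yes
7) values 15, 3, 13 are pairwise distinct  yes
8) 12 / 4 = 3, so 4 divides 12  yes
9) Z = 13, V = 3; 13 > 3  yes

Yes — all constraints hold.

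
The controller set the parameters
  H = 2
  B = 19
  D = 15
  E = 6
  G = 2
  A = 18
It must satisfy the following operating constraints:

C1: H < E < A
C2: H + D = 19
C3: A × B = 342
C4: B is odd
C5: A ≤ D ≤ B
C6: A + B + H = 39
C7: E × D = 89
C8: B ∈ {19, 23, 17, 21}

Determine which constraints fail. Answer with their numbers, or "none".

Violated: 2, 5, and 7.

C1: values 2 < 6 < 18  yes
C2: H + D = 2 + 15 = 17, not 19  no
C3: A × B = 18 × 19 = 342  yes
C4: B = 19 is odd  yes
C5: values 18, 15, 19; A = 18 is not ≤ D = 15  no
C6: A + B + H = 18 + 19 + 2 = 39  yes
C7: E × D = 6 × 15 = 90, not 89  no
C8: B = 19 is in {19, 23, 17, 21}  yes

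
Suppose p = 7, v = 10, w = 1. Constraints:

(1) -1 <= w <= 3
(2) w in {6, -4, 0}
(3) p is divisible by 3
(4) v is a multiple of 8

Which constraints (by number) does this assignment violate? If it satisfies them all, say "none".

(1) w = 1 lies in [-1, 3] — holds.
(2) w = 1 is not in {6, -4, 0} — does not hold.
(3) 7 = 3*2 + 1, so 3 does not divide 7 — does not hold.
(4) 10 = 8*1 + 2, so 8 does not divide 10 — does not hold.

Violated: 2, 3, 4.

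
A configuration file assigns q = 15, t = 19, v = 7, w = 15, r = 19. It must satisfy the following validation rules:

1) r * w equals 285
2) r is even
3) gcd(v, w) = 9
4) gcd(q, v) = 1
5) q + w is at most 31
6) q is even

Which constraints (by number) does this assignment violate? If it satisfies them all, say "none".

1) r * w = 19 * 15 = 285 — holds.
2) r = 19 is odd — fails.
3) gcd(7, 15) = 1, not 9 — fails.
4) gcd(15, 7) = 1 — holds.
5) q + w = 15 + 15 = 30; 30 ≤ 31 — holds.
6) q = 15 is odd — fails.

The assignment fails constraints 2, 3, and 6.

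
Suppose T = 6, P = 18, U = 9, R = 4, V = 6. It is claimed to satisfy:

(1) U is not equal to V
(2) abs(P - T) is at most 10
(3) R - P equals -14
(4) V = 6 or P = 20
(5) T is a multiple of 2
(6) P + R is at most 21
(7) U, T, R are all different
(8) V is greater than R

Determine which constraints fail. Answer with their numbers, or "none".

Constraints 2, 6 are violated.

(1) U = 9, V = 6; distinct  OK
(2) abs(18 - 6) = 12; 12 > 10, exceeds bound 10  FAIL
(3) R - P = 4 - 18 = -14  OK
(4) V = 6 = 6 (first disjunct)  OK
(5) 6 / 2 = 3, so 2 divides 6  OK
(6) P + R = 18 + 4 = 22; 22 > 21, bound 21 not met  FAIL
(7) values 9, 6, 4 are pairwise distinct  OK
(8) V = 6, R = 4; 6 > 4  OK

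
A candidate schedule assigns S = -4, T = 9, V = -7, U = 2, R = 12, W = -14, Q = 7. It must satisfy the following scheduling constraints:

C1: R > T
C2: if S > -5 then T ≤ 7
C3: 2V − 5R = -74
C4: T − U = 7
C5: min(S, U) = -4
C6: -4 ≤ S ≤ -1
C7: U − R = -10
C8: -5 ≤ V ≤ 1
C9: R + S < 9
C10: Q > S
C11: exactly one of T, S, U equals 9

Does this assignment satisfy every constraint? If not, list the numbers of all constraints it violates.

The assignment fails constraints 2, 8.

C1: R = 12, T = 9; 12 > 9 — satisfied.
C2: S = -4 > -5, so we need T ≤ 7; but T = 9 > 7 — violated.
C3: 2V − 5R = 2(-7) − 5(12) = -74 — satisfied.
C4: T − U = 9 − 2 = 7 — satisfied.
C5: min(-4, 2) = -4 — satisfied.
C6: S = -4 lies in [-4, -1] — satisfied.
C7: U − R = 2 − 12 = -10 — satisfied.
C8: V = -7 is outside [-5, 1] — violated.
C9: R + S = 12 + (-4) = 8; 8 < 9 — satisfied.
C10: Q = 7, S = -4; 7 > -4 — satisfied.
C11: T=9, S=-4, U=2; 1 of them equals 9 — satisfied.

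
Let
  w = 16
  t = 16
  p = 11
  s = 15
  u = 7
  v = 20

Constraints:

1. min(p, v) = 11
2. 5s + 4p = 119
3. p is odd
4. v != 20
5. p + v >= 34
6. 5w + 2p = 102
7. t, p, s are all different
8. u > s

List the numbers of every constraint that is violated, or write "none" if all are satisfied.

The assignment fails constraints 4, 5, and 8.

1. min(11, 20) = 11 — holds.
2. 5s + 4p = 5(15) + 4(11) = 119 — holds.
3. p = 11 is odd — holds.
4. v = 20, but 20 is required to differ — fails.
5. p + v = 11 + 20 = 31; 31 < 34, bound 34 not met — fails.
6. 5w + 2p = 5(16) + 2(11) = 102 — holds.
7. values 16, 11, 15 are pairwise distinct — holds.
8. u = 7, s = 15; 7 ≤ 15 (want >) — fails.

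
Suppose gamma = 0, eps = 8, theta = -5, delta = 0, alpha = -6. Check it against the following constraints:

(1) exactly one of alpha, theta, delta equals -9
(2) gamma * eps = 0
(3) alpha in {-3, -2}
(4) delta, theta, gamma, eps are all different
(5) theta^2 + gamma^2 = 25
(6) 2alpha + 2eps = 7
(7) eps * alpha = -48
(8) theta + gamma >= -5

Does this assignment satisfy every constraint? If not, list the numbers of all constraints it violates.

(1) alpha=-6, theta=-5, delta=0; 0 of them equal -9, not exactly one — violated.
(2) gamma * eps = 0 * 8 = 0 — OK.
(3) alpha = -6 is not in {-3, -2} — violated.
(4) delta = gamma = 0, not all different — violated.
(5) theta^2 + gamma^2 = (-5)^2 + 0^2 = 25 + 0 = 25 — OK.
(6) 2alpha + 2eps = 2(-6) + 2(8) = 4, not 7 — violated.
(7) eps * alpha = 8 * (-6) = -48 — OK.
(8) theta + gamma = -5 + 0 = -5; -5 ≥ -5 — OK.

The assignment fails constraints 1, 3, 4, 6.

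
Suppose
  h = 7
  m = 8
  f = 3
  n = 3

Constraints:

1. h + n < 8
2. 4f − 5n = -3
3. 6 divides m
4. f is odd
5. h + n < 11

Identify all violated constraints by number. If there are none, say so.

The assignment fails constraints 1 and 3.

1. h + n = 7 + 3 = 10; 10 ≥ 8, bound 8 not met — fails.
2. 4f − 5n = 4(3) − 5(3) = -3 — holds.
3. 8 = 6×1 + 2, so 6 does not divide 8 — fails.
4. f = 3 is odd — holds.
5. h + n = 7 + 3 = 10; 10 < 11 — holds.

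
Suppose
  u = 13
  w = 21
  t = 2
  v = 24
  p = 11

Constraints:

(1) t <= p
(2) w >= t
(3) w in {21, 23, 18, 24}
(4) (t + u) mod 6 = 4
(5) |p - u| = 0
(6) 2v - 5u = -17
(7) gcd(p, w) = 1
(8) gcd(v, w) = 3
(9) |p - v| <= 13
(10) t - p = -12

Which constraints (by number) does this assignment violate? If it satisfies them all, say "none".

Constraints 4, 5, and 10 do not hold.

(1) t = 2, p = 11; 2 ≤ 11  OK
(2) w = 21, t = 2; 21 ≥ 2  OK
(3) w = 21 is in {21, 23, 18, 24}  OK
(4) t + u = 15; 15 mod 6 = 3, not 4  FAIL
(5) |11 - 13| = 2, not 0  FAIL
(6) 2v - 5u = 2(24) - 5(13) = -17  OK
(7) gcd(11, 21) = 1  OK
(8) gcd(24, 21) = 3  OK
(9) |11 - 24| = 13; 13 ≤ 13  OK
(10) t - p = 2 - 11 = -9, not -12  FAIL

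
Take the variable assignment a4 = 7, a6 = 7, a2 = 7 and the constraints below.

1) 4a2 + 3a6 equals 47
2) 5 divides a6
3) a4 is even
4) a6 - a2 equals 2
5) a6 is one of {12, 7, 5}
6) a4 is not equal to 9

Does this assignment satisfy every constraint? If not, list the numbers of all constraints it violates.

Constraints 1, 2, 3, and 4 are violated.

1) 4a2 + 3a6 = 4(7) + 3(7) = 49, not 47 — does not hold.
2) 7 = 5*1 + 2, so 5 does not divide 7 — does not hold.
3) a4 = 7 is odd — does not hold.
4) a6 - a2 = 7 - 7 = 0, not 2 — does not hold.
5) a6 = 7 is in {12, 7, 5} — holds.
6) a4 = 7, and 7 ≠ 9 — holds.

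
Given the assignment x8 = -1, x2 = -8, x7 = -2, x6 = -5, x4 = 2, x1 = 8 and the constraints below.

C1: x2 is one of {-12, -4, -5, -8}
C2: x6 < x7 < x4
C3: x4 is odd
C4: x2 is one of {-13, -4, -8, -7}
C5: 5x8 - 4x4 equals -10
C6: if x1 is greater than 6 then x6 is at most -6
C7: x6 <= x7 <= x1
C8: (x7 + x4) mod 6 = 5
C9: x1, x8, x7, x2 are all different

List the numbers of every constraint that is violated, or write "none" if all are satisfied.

C1: x2 = -8 is in {-12, -4, -5, -8} — holds.
C2: values -5 < -2 < 2 — holds.
C3: x4 = 2 is even — fails.
C4: x2 = -8 is in {-13, -4, -8, -7} — holds.
C5: 5x8 - 4x4 = 5(-1) - 4(2) = -13, not -10 — fails.
C6: x1 = 8 > 6, so we need x6 ≤ -6; but x6 = -5 > -6 — fails.
C7: values -5 <= -2 <= 8 — holds.
C8: x7 + x4 = 0; 0 mod 6 = 0, not 5 — fails.
C9: values 8, -1, -2, -8 are pairwise distinct — holds.

Constraints 3, 5, 6, 8 do not hold.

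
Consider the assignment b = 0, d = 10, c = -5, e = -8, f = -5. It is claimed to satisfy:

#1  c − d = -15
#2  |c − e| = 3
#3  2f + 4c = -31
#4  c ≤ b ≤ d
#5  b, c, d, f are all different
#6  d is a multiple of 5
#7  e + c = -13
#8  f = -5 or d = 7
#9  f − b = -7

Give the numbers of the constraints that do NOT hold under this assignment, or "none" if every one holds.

Violated: 3, 5, 9.

#1 c − d = -5 − 10 = -15  OK
#2 |-5 − (-8)| = 3  OK
#3 2f + 4c = 2(-5) + 4(-5) = -30, not -31  FAIL
#4 values -5 ≤ 0 ≤ 10  OK
#5 c = f = -5, not all different  FAIL
#6 10 / 5 = 2, so 5 divides 10  OK
#7 e + c = -8 + (-5) = -13  OK
#8 f = -5 = -5 (first disjunct)  OK
#9 f − b = -5 − 0 = -5, not -7  FAIL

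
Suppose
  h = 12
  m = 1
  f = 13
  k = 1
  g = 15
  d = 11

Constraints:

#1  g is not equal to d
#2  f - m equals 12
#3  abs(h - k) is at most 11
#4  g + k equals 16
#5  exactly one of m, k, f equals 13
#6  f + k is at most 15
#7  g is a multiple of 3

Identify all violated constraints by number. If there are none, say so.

#1 g = 15, d = 11; distinct  ✔
#2 f - m = 13 - 1 = 12  ✔
#3 abs(12 - 1) = 11; 11 ≤ 11  ✔
#4 g + k = 15 + 1 = 16  ✔
#5 m=1, k=1, f=13; 1 of them equals 13  ✔
#6 f + k = 13 + 1 = 14; 14 ≤ 15  ✔
#7 15 / 3 = 5, so 3 divides 15  ✔

Yes — all constraints hold.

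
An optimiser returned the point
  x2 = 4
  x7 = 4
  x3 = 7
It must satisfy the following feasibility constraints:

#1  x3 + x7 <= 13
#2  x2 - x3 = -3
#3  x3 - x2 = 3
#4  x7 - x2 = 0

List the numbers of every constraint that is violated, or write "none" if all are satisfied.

#1 x3 + x7 = 7 + 4 = 11; 11 ≤ 13 — holds.
#2 x2 - x3 = 4 - 7 = -3 — holds.
#3 x3 - x2 = 7 - 4 = 3 — holds.
#4 x7 - x2 = 4 - 4 = 0 — holds.

No violations.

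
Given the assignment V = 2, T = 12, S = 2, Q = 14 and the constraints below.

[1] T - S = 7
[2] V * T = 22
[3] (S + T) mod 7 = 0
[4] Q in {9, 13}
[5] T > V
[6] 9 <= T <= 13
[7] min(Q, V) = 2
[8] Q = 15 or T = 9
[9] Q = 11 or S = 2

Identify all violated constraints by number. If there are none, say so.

Constraints 1, 2, 4, and 8 are violated.

[1] T - S = 12 - 2 = 10, not 7  false
[2] V * T = 2 * 12 = 24, not 22  false
[3] S + T = 14; 14 mod 7 = 0  true
[4] Q = 14 is not in {9, 13}  false
[5] T = 12, V = 2; 12 > 2  true
[6] T = 12 lies in [9, 13]  true
[7] min(14, 2) = 2  true
[8] Q = 14 ≠ 15 and T = 12 ≠ 9; both disjuncts false  false
[9] Q = 14 ≠ 11, but S = 2 = 2 (second disjunct)  true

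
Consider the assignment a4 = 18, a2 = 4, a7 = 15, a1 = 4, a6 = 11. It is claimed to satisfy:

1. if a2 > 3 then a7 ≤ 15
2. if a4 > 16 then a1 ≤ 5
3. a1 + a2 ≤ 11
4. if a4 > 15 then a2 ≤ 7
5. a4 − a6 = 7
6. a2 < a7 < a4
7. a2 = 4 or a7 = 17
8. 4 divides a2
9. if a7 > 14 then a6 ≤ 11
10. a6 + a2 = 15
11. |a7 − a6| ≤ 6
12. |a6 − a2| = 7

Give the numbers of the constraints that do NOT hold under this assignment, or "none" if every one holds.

The assignment satisfies every constraint.

1. a2 = 4 > 3, so we need a7 ≤ 15; a7 = 15 ≤ 15 — holds.
2. a4 = 18 > 16, so we need a1 ≤ 5; a1 = 4 ≤ 5 — holds.
3. a1 + a2 = 4 + 4 = 8; 8 ≤ 11 — holds.
4. a4 = 18 > 15, so we need a2 ≤ 7; a2 = 4 ≤ 7 — holds.
5. a4 − a6 = 18 − 11 = 7 — holds.
6. values 4 < 15 < 18 — holds.
7. a2 = 4 = 4 (first disjunct) — holds.
8. 4 / 4 = 1, so 4 divides 4 — holds.
9. a7 = 15 > 14, so we need a6 ≤ 11; a6 = 11 ≤ 11 — holds.
10. a6 + a2 = 11 + 4 = 15 — holds.
11. |15 − 11| = 4; 4 ≤ 6 — holds.
12. |11 − 4| = 7 — holds.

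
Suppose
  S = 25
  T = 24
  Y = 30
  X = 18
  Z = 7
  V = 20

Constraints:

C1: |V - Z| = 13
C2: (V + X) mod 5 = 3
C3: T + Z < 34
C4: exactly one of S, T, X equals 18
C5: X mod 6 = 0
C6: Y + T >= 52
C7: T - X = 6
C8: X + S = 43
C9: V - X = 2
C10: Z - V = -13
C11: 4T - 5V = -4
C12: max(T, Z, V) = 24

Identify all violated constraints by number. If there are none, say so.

C1: |20 - 7| = 13  yes
C2: V + X = 38; 38 mod 5 = 3  yes
C3: T + Z = 24 + 7 = 31; 31 < 34  yes
C4: S=25, T=24, X=18; 1 of them equals 18  yes
C5: 18 mod 6 = 0  yes
C6: Y + T = 30 + 24 = 54; 54 ≥ 52  yes
C7: T - X = 24 - 18 = 6  yes
C8: X + S = 18 + 25 = 43  yes
C9: V - X = 20 - 18 = 2  yes
C10: Z - V = 7 - 20 = -13  yes
C11: 4T - 5V = 4(24) - 5(20) = -4  yes
C12: max(24, 7, 20) = 24  yes

None — every constraint holds.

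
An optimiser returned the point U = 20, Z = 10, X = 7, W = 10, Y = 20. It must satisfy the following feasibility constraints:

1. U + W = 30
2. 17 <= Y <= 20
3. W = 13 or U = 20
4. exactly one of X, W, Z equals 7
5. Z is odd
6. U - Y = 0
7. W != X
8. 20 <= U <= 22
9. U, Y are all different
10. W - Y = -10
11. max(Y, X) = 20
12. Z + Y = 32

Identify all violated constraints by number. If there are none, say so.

1. U + W = 20 + 10 = 30  true
2. Y = 20 lies in [17, 20]  true
3. W = 10 ≠ 13, but U = 20 = 20 (second disjunct)  true
4. X=7, W=10, Z=10; 1 of them equals 7  true
5. Z = 10 is even  false
6. U - Y = 20 - 20 = 0  true
7. W = 10, X = 7; distinct  true
8. U = 20 lies in [20, 22]  true
9. U = Y = 20, not all different  false
10. W - Y = 10 - 20 = -10  true
11. max(20, 7) = 20  true
12. Z + Y = 10 + 20 = 30, not 32  false

Constraints 5, 9, 12 do not hold.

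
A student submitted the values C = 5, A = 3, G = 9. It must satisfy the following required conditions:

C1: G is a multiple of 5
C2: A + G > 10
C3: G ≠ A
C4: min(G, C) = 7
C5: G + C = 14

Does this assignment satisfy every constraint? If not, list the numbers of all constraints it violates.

The assignment fails constraints 1 and 4.

C1: 9 = 5×1 + 4, so 5 does not divide 9 — fails.
C2: A + G = 3 + 9 = 12; 12 > 10 — holds.
C3: G = 9, A = 3; distinct — holds.
C4: min(9, 5) = 5, not 7 — fails.
C5: G + C = 9 + 5 = 14 — holds.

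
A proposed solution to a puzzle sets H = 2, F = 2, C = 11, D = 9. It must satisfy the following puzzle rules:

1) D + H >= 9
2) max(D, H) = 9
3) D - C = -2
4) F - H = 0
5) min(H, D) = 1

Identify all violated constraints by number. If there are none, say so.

Constraint 5 does not hold.

1) D + H = 9 + 2 = 11; 11 ≥ 9 — holds.
2) max(9, 2) = 9 — holds.
3) D - C = 9 - 11 = -2 — holds.
4) F - H = 2 - 2 = 0 — holds.
5) min(2, 9) = 2, not 1 — does not hold.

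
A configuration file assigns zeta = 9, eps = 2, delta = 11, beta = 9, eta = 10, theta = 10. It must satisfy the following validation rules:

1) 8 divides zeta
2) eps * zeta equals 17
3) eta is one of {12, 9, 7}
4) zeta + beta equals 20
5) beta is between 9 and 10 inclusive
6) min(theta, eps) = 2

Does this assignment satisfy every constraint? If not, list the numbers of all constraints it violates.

1) 9 = 8*1 + 1, so 8 does not divide 9  ✘
2) eps * zeta = 2 * 9 = 18, not 17  ✘
3) eta = 10 is not in {12, 9, 7}  ✘
4) zeta + beta = 9 + 9 = 18, not 20  ✘
5) beta = 9 lies in [9, 10]  ✔
6) min(10, 2) = 2  ✔

Violated: 1, 2, 3, and 4.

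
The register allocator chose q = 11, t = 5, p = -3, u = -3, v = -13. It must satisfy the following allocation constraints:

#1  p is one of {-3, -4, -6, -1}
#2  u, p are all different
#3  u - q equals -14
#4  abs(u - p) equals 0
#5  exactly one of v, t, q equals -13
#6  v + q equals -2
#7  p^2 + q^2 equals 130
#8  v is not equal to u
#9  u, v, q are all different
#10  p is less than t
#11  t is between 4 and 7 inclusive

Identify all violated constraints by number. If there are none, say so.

The assignment fails constraint 2.

#1 p = -3 is in {-3, -4, -6, -1} — holds.
#2 u = p = -3, not all different — does not hold.
#3 u - q = -3 - 11 = -14 — holds.
#4 abs(-3 - (-3)) = 0 — holds.
#5 v=-13, t=5, q=11; 1 of them equals -13 — holds.
#6 v + q = -13 + 11 = -2 — holds.
#7 p^2 + q^2 = (-3)^2 + 11^2 = 9 + 121 = 130 — holds.
#8 v = -13, u = -3; distinct — holds.
#9 values -3, -13, 11 are pairwise distinct — holds.
#10 p = -3, t = 5; -3 < 5 — holds.
#11 t = 5 lies in [4, 7] — holds.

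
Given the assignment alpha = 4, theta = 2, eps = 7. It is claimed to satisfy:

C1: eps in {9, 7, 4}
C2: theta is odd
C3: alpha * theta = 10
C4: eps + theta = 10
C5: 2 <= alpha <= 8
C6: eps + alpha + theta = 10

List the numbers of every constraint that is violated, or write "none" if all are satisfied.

Violated: 2, 3, 4, 6.

C1: eps = 7 is in {9, 7, 4} — holds.
C2: theta = 2 is even — fails.
C3: alpha * theta = 4 * 2 = 8, not 10 — fails.
C4: eps + theta = 7 + 2 = 9, not 10 — fails.
C5: alpha = 4 lies in [2, 8] — holds.
C6: eps + alpha + theta = 7 + 4 + 2 = 13, not 10 — fails.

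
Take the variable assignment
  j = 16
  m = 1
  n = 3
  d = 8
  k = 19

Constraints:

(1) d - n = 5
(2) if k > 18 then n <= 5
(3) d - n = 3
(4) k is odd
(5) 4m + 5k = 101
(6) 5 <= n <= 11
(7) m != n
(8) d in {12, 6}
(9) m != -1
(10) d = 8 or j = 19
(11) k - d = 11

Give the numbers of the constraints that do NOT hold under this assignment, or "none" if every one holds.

The assignment fails constraints 3, 5, 6, and 8.

(1) d - n = 8 - 3 = 5 — holds.
(2) k = 19 > 18, so we need n ≤ 5; n = 3 ≤ 5 — holds.
(3) d - n = 8 - 3 = 5, not 3 — does not hold.
(4) k = 19 is odd — holds.
(5) 4m + 5k = 4(1) + 5(19) = 99, not 101 — does not hold.
(6) n = 3 is outside [5, 11] — does not hold.
(7) m = 1, n = 3; distinct — holds.
(8) d = 8 is not in {12, 6} — does not hold.
(9) m = 1, and 1 ≠ -1 — holds.
(10) d = 8 = 8 (first disjunct) — holds.
(11) k - d = 19 - 8 = 11 — holds.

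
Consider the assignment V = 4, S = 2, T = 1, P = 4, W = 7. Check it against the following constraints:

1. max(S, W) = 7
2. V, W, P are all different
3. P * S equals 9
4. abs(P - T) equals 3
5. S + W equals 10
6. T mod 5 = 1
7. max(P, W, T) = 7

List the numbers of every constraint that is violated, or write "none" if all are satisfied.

No — constraints 2, 3, 5 are not satisfied.

1. max(2, 7) = 7 — holds.
2. V = P = 4, not all different — does not hold.
3. P * S = 4 * 2 = 8, not 9 — does not hold.
4. abs(4 - 1) = 3 — holds.
5. S + W = 2 + 7 = 9, not 10 — does not hold.
6. 1 mod 5 = 1 — holds.
7. max(4, 7, 1) = 7 — holds.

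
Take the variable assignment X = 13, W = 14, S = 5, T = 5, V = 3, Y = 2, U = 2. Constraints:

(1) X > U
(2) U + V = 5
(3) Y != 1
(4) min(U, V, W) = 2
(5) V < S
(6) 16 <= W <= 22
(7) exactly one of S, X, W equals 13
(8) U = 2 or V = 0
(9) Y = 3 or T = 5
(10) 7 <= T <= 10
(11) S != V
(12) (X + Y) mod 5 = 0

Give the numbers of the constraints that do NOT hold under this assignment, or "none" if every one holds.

(1) X = 13, U = 2; 13 > 2  ✓
(2) U + V = 2 + 3 = 5  ✓
(3) Y = 2, and 2 ≠ 1  ✓
(4) min(2, 3, 14) = 2  ✓
(5) V = 3, S = 5; 3 < 5  ✓
(6) W = 14 is outside [16, 22]  ✗
(7) S=5, X=13, W=14; 1 of them equals 13  ✓
(8) U = 2 = 2 (first disjunct)  ✓
(9) Y = 2 ≠ 3, but T = 5 = 5 (second disjunct)  ✓
(10) T = 5 is outside [7, 10]  ✗
(11) S = 5, V = 3; distinct  ✓
(12) X + Y = 15; 15 mod 5 = 0  ✓

Constraints 6, 10 are violated.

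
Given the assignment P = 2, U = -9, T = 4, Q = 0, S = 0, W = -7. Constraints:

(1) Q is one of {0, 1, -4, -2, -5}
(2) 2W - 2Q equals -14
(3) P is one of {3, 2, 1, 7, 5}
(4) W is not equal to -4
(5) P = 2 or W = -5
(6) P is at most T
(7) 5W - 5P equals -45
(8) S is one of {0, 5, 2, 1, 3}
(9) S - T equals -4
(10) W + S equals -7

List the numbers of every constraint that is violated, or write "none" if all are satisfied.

Yes — all constraints hold.

(1) Q = 0 is in {0, 1, -4, -2, -5} — holds.
(2) 2W - 2Q = 2(-7) - 2(0) = -14 — holds.
(3) P = 2 is in {3, 2, 1, 7, 5} — holds.
(4) W = -7, and -7 ≠ -4 — holds.
(5) P = 2 = 2 (first disjunct) — holds.
(6) P = 2, T = 4; 2 ≤ 4 — holds.
(7) 5W - 5P = 5(-7) - 5(2) = -45 — holds.
(8) S = 0 is in {0, 5, 2, 1, 3} — holds.
(9) S - T = 0 - 4 = -4 — holds.
(10) W + S = -7 + 0 = -7 — holds.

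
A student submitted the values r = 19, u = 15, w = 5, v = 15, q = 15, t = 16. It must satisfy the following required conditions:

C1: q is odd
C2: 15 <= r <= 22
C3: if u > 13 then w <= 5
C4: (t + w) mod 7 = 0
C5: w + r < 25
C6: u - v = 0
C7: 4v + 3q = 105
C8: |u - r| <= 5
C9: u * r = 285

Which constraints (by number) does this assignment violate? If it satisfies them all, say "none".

None — every constraint holds.

C1: q = 15 is odd — OK.
C2: r = 19 lies in [15, 22] — OK.
C3: u = 15 > 13, so we need w ≤ 5; w = 5 ≤ 5 — OK.
C4: t + w = 21; 21 mod 7 = 0 — OK.
C5: w + r = 5 + 19 = 24; 24 < 25 — OK.
C6: u - v = 15 - 15 = 0 — OK.
C7: 4v + 3q = 4(15) + 3(15) = 105 — OK.
C8: |15 - 19| = 4; 4 ≤ 5 — OK.
C9: u * r = 15 * 19 = 285 — OK.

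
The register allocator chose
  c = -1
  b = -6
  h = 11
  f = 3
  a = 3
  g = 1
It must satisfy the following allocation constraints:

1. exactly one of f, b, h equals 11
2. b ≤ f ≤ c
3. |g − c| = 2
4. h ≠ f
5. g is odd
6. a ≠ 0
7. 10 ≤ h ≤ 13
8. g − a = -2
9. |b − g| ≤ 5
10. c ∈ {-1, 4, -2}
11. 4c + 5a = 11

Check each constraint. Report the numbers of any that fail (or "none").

1. f=3, b=-6, h=11; 1 of them equals 11 — satisfied.
2. values -6, 3, -1; f = 3 is not ≤ c = -1 — violated.
3. |1 − (-1)| = 2 — satisfied.
4. h = 11, f = 3; distinct — satisfied.
5. g = 1 is odd — satisfied.
6. a = 3, and 3 ≠ 0 — satisfied.
7. h = 11 lies in [10, 13] — satisfied.
8. g − a = 1 − 3 = -2 — satisfied.
9. |-6 − 1| = 7; 7 > 5, exceeds bound 5 — violated.
10. c = -1 is in {-1, 4, -2} — satisfied.
11. 4c + 5a = 4(-1) + 5(3) = 11 — satisfied.

The assignment fails constraints 2 and 9.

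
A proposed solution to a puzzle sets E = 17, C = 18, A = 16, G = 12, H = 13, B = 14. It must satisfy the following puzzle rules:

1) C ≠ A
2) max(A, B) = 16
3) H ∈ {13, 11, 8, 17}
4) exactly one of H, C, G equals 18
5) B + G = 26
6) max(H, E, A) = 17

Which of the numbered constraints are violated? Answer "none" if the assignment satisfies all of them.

No violations.

1) C = 18, A = 16; distinct — holds.
2) max(16, 14) = 16 — holds.
3) H = 13 is in {13, 11, 8, 17} — holds.
4) H=13, C=18, G=12; 1 of them equals 18 — holds.
5) B + G = 14 + 12 = 26 — holds.
6) max(13, 17, 16) = 17 — holds.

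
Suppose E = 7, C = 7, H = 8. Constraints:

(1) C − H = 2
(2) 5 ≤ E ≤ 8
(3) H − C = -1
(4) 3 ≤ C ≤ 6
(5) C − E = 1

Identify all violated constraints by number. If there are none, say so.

(1) C − H = 7 − 8 = -1, not 2  ✗
(2) E = 7 lies in [5, 8]  ✓
(3) H − C = 8 − 7 = 1, not -1  ✗
(4) C = 7 is outside [3, 6]  ✗
(5) C − E = 7 − 7 = 0, not 1  ✗

Constraints 1, 3, 4, 5 are violated.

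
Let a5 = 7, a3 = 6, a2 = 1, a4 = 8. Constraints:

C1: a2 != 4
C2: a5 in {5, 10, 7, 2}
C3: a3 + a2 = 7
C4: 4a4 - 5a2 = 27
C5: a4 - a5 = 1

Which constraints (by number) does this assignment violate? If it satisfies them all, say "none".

None — every constraint holds.

C1: a2 = 1, and 1 ≠ 4 — holds.
C2: a5 = 7 is in {5, 10, 7, 2} — holds.
C3: a3 + a2 = 6 + 1 = 7 — holds.
C4: 4a4 - 5a2 = 4(8) - 5(1) = 27 — holds.
C5: a4 - a5 = 8 - 7 = 1 — holds.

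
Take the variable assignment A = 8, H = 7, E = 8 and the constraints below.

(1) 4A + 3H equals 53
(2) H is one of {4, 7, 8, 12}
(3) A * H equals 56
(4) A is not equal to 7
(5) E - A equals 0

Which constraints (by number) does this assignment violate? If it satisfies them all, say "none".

None — every constraint holds.

(1) 4A + 3H = 4(8) + 3(7) = 53 — OK.
(2) H = 7 is in {4, 7, 8, 12} — OK.
(3) A * H = 8 * 7 = 56 — OK.
(4) A = 8, and 8 ≠ 7 — OK.
(5) E - A = 8 - 8 = 0 — OK.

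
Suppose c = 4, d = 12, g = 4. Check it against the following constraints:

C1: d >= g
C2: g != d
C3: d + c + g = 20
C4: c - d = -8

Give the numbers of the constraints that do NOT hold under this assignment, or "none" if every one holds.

None — every constraint holds.

C1: d = 12, g = 4; 12 ≥ 4  yes
C2: g = 4, d = 12; distinct  yes
C3: d + c + g = 12 + 4 + 4 = 20  yes
C4: c - d = 4 - 12 = -8  yes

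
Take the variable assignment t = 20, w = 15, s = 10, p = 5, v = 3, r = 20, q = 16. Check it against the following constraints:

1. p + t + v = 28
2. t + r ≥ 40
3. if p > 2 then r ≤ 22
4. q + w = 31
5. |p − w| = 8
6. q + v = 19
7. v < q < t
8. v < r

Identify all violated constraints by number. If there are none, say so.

Constraint 5 does not hold.

1. p + t + v = 5 + 20 + 3 = 28  ✔
2. t + r = 20 + 20 = 40; 40 ≥ 40  ✔
3. p = 5 > 2, so we need r ≤ 22; r = 20 ≤ 22  ✔
4. q + w = 16 + 15 = 31  ✔
5. |5 − 15| = 10, not 8  ✘
6. q + v = 16 + 3 = 19  ✔
7. values 3 < 16 < 20  ✔
8. v = 3, r = 20; 3 < 20  ✔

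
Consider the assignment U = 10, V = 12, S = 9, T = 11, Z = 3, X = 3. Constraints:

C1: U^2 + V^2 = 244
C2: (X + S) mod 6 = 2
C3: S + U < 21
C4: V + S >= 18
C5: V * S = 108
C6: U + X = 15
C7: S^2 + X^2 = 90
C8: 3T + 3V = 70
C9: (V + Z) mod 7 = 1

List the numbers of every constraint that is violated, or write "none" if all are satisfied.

Violated: 2, 6, 8.

C1: U^2 + V^2 = 10^2 + 12^2 = 100 + 144 = 244  true
C2: X + S = 12; 12 mod 6 = 0, not 2  false
C3: S + U = 9 + 10 = 19; 19 < 21  true
C4: V + S = 12 + 9 = 21; 21 ≥ 18  true
C5: V * S = 12 * 9 = 108  true
C6: U + X = 10 + 3 = 13, not 15  false
C7: S^2 + X^2 = 9^2 + 3^2 = 81 + 9 = 90  true
C8: 3T + 3V = 3(11) + 3(12) = 69, not 70  false
C9: V + Z = 15; 15 mod 7 = 1  true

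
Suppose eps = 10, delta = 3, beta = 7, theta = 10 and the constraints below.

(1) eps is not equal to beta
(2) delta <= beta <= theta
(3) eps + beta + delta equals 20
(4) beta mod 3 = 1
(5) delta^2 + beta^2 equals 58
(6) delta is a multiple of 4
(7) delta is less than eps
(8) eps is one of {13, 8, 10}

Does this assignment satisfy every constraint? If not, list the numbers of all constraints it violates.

(1) eps = 10, beta = 7; distinct — holds.
(2) values 3 <= 7 <= 10 — holds.
(3) eps + beta + delta = 10 + 7 + 3 = 20 — holds.
(4) 7 mod 3 = 1 — holds.
(5) delta^2 + beta^2 = 3^2 + 7^2 = 9 + 49 = 58 — holds.
(6) 3 = 4*0 + 3, so 4 does not divide 3 — fails.
(7) delta = 3, eps = 10; 3 < 10 — holds.
(8) eps = 10 is in {13, 8, 10} — holds.

The assignment fails constraint 6.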